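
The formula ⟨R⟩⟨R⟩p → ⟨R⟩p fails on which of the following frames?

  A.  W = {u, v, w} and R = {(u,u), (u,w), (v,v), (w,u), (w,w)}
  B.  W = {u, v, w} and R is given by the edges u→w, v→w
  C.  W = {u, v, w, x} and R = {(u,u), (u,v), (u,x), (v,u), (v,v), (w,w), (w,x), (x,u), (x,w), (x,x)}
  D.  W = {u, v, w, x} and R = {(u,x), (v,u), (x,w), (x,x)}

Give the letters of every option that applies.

The schema ⟨R⟩⟨R⟩p → ⟨R⟩p is the dual of axiom 4; it is valid on a frame iff R is transitive.
(A) R is transitive (R is closed under composition), so the schema is valid here.
(B) R is transitive (R is closed under composition), so the schema is valid here.
(C) R is not transitive (u R x and x R w but not u R w), so the schema fails here.
(D) R is not transitive (u R x and x R w but not u R w), so the schema fails here.

C, D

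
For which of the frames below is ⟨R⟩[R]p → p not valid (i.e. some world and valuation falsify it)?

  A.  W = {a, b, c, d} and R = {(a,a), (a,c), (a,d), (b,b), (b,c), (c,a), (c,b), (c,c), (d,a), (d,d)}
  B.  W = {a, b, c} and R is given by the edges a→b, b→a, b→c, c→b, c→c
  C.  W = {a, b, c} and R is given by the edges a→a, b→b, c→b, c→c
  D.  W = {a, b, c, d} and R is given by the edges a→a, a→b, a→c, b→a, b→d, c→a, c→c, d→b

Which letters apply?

The schema ⟨R⟩[R]p → p is the dual of axiom B; it is valid on a frame iff R is symmetric.
(A) R is symmetric (every R-edge is matched by its reverse), so the schema is valid here.
(B) R is symmetric (every R-edge is matched by its reverse), so the schema is valid here.
(C) R is not symmetric (c R b but not b R c), so the schema fails here.
(D) R is symmetric (every R-edge is matched by its reverse), so the schema is valid here.

C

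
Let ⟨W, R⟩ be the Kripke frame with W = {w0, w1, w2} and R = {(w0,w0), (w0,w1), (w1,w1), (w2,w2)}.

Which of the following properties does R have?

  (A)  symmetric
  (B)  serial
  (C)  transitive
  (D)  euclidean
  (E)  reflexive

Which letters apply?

B, C, E

(A) not symmetric: w0 R w1 but not w1 R w0.
(B) serial: every world has an R-successor.
(C) transitive: R is closed under composition.
(D) not euclidean: w0 R w1 and w0 R w0 but not w1 R w0.
(E) reflexive: each world relates to itself.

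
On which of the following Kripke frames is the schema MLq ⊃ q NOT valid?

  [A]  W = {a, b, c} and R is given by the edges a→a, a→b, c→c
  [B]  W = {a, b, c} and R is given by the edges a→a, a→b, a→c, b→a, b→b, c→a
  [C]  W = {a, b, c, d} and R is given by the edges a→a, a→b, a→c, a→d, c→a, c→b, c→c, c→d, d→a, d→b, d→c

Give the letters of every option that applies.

The schema MLq ⊃ q is the dual of axiom B; it is valid on a frame iff R is symmetric.
(A) R is not symmetric (a R b but not b R a), so the schema fails here.
(B) R is symmetric (every R-edge is matched by its reverse), so the schema is valid here.
(C) R is not symmetric (a R b but not b R a), so the schema fails here.

A, C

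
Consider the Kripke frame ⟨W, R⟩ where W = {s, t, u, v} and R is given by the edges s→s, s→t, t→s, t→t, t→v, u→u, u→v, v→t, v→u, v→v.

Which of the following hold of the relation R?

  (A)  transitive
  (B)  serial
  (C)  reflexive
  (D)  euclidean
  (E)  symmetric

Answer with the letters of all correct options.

(A) not transitive: s R t and t R v but not s R v.
(B) serial: every world has an R-successor.
(C) reflexive: each world relates to itself.
(D) not euclidean: t R s and t R v but not s R v.
(E) symmetric: every R-edge is matched by its reverse.

B, C, E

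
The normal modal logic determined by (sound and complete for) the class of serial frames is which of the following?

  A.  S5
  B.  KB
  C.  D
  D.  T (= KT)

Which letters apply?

(A) S5 is determined by the class of reflexive, symmetric, and transitive frames.
(B) KB is determined by the class of symmetric frames.
(C) D is determined by exactly this class.
(D) T (= KT) is determined by the class of reflexive frames.

C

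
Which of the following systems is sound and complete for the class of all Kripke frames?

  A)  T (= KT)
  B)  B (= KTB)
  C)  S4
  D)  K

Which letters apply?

D

(A) T (= KT) is determined by the class of reflexive frames.
(B) B (= KTB) is determined by the class of reflexive and symmetric frames.
(C) S4 is determined by the class of reflexive and transitive frames.
(D) K is determined by exactly this class.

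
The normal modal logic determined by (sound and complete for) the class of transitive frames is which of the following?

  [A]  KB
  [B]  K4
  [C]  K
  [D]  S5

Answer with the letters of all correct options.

(A) KB is determined by the class of symmetric frames.
(B) K4 is determined by exactly this class.
(C) K is determined by the class of arbitrary frames.
(D) S5 is determined by the class of reflexive, symmetric, and transitive frames.

B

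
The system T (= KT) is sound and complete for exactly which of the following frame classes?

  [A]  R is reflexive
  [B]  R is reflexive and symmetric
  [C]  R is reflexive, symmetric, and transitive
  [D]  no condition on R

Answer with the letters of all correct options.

A

(A) T (= KT) is sound and complete for exactly this class.
(B) this class determines B (= KTB), not T (= KT).
(C) this class determines S5, not T (= KT).
(D) this class determines K, not T (= KT).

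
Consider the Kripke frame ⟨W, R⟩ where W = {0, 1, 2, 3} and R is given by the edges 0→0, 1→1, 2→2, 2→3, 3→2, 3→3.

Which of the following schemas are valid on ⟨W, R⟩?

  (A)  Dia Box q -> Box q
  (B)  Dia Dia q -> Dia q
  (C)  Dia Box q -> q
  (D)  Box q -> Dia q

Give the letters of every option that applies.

R is symmetric: every R-edge is matched by its reverse.
R is transitive: R is closed under composition.
R is euclidean: any two R-successors of the same world are R-related.
R is serial: every world has an R-successor.
(A) the dual of axiom 5: valid iff R is euclidean. R is euclidean — valid.
(B) Dia Dia q -> Dia q is the dual of axiom 4; it is valid on a frame exactly when R is transitive. R is transitive, so valid.
(C) Dia Box q -> q is the dual of axiom B, which corresponds to symmetry. R is symmetric — valid.
(D) Box q -> Dia q is axiom D, which corresponds to seriality. R is serial — valid.

A, B, C, D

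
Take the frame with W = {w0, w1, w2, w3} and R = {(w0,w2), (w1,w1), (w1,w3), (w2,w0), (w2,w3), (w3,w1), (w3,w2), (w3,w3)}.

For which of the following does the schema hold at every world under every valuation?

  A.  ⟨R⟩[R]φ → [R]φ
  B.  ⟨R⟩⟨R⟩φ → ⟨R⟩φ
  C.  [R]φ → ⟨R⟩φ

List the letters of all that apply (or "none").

R is not transitive: w0 R w2 and w2 R w0 but not w0 R w0.
R is not euclidean: w2 R w0 and w2 R w3 but not w0 R w3.
R is serial: every world has an R-successor.
(A) ⟨R⟩[R]φ → [R]φ is the dual of axiom 5; it is valid on a frame exactly when R is euclidean. R is not euclidean, so not valid.
(B) the dual of axiom 4: valid iff R is transitive. R is not transitive — not valid.
(C) [R]φ → ⟨R⟩φ is axiom D; it is valid on a frame exactly when R is serial. R is serial, so valid.

C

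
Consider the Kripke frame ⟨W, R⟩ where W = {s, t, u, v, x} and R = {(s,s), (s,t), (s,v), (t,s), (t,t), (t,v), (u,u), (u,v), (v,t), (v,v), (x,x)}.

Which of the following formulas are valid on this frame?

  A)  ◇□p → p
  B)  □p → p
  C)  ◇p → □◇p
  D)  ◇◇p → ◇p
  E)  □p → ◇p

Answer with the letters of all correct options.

R is reflexive: each world relates to itself.
R is not symmetric: s R v but not v R s.
R is not transitive: u R v and v R t but not u R t.
R is not euclidean: s R v and s R s but not v R s.
R is serial: every world has an R-successor.
(A) the dual of axiom B: valid iff R is symmetric. R is not symmetric — not valid.
(B) □p → p (axiom T) characterises the reflexive frames. R is reflexive — valid.
(C) axiom 5: valid iff R is euclidean. R is not euclidean — not valid.
(D) ◇◇p → ◇p is the dual of axiom 4, which corresponds to transitivity. R is not transitive — not valid.
(E) axiom D: valid iff R is serial. R is serial — valid.

B, E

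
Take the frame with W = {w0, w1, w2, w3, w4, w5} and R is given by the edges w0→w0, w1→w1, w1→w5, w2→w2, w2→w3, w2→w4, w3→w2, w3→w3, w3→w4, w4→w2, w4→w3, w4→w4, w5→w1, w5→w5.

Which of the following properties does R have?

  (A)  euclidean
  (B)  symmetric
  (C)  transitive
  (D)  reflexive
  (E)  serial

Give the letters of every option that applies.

A, B, C, D, E

(A) euclidean: any two R-successors of the same world are R-related.
(B) symmetric: every R-edge is matched by its reverse.
(C) transitive: R is closed under composition.
(D) reflexive: each world relates to itself.
(E) serial: every world has an R-successor.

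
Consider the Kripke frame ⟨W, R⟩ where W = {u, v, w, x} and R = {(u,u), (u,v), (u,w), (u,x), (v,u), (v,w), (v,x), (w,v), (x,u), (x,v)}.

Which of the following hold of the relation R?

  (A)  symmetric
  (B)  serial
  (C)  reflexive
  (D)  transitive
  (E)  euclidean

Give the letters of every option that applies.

(A) not symmetric: u R w but not w R u.
(B) serial: every world has an R-successor.
(C) not reflexive: not v R v.
(D) not transitive: v R u and u R v but not v R v.
(E) not euclidean: u R w and u R u but not w R u.

B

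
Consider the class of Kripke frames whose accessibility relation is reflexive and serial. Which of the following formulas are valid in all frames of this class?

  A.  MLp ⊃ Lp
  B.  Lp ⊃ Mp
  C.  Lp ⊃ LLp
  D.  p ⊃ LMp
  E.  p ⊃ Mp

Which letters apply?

B, E

(A) MLp ⊃ Lp is the dual of axiom 5, which corresponds to the euclidean property. Such an R need not be euclidean — not valid.
(B) Lp ⊃ Mp is axiom D; it is valid on a frame exactly when R is serial. Every such R is serial, so valid.
(C) Lp ⊃ LLp (axiom 4) characterises the transitive frames. Such an R need not be transitive — not valid.
(D) p ⊃ LMp is axiom B; it is valid on a frame exactly when R is symmetric. Such an R need not be symmetric, so not valid.
(E) p ⊃ Mp is the dual of axiom T; it is valid on a frame exactly when R is reflexive. Every such R is reflexive, so valid.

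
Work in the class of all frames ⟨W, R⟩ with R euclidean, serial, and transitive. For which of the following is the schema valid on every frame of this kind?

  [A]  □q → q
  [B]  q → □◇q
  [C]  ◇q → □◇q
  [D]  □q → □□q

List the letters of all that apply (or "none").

(A) axiom T: valid iff R is reflexive. Such an R need not be reflexive — not valid.
(B) q → □◇q is axiom B; it is valid on a frame exactly when R is symmetric. Such an R need not be symmetric, so not valid.
(C) ◇q → □◇q (axiom 5) characterises the euclidean frames. Every such R is euclidean — valid.
(D) axiom 4: valid iff R is transitive. Every such R is transitive — valid.

C, D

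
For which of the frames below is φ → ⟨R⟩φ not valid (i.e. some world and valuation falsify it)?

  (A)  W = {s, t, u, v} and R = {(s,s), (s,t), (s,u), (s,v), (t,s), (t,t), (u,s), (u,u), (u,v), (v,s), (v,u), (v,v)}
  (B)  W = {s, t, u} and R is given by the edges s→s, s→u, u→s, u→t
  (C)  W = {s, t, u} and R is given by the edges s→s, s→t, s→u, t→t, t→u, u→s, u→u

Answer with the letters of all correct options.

The schema φ → ⟨R⟩φ is the dual of axiom T; it is valid on a frame iff R is reflexive.
(A) R is reflexive (each world relates to itself), so the schema is valid here.
(B) R is not reflexive (not t R t), so the schema fails here.
(C) R is reflexive (each world relates to itself), so the schema is valid here.

B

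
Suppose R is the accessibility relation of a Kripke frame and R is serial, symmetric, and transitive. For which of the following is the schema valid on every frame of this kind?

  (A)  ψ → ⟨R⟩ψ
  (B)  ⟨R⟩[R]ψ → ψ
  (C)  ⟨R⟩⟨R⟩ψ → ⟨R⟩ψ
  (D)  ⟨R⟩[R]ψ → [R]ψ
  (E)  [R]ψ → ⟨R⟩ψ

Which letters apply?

A serial symmetric transitive relation is reflexive (take any v with uRv; symmetry gives vRu and transitivity gives uRu), hence an equivalence relation.
(A) ψ → ⟨R⟩ψ (the dual of axiom T) characterises the reflexive frames. Every such R is reflexive — valid.
(B) ⟨R⟩[R]ψ → ψ is the dual of axiom B; it is valid on a frame exactly when R is symmetric. Every such R is symmetric, so valid.
(C) ⟨R⟩⟨R⟩ψ → ⟨R⟩ψ is the dual of axiom 4, which corresponds to transitivity. Every such R is transitive — valid.
(D) the dual of axiom 5: valid iff R is euclidean. Every such R is euclidean — valid.
(E) [R]ψ → ⟨R⟩ψ is axiom D; it is valid on a frame exactly when R is serial. Every such R is serial, so valid.

A, B, C, D, E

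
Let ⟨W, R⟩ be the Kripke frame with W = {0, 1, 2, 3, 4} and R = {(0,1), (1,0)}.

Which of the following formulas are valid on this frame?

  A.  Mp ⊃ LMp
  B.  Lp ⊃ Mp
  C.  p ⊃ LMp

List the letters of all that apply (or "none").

C

R is symmetric: every R-edge is matched by its reverse.
R is not euclidean: 0 R 1 and 0 R 1 but not 1 R 1.
R is not serial: 2 has no R-successor.
(A) axiom 5: valid iff R is euclidean. R is not euclidean — not valid.
(B) Lp ⊃ Mp (axiom D) characterises the serial frames. R is not serial — not valid.
(C) axiom B: valid iff R is symmetric. R is symmetric — valid.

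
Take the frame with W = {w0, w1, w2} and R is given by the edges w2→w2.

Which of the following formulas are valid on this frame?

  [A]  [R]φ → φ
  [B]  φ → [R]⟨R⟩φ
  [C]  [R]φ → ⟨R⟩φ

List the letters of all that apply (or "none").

B

R is not reflexive: not w0 R w0.
R is symmetric: every R-edge is matched by its reverse.
R is not serial: w0 has no R-successor.
(A) axiom T: valid iff R is reflexive. R is not reflexive — not valid.
(B) φ → [R]⟨R⟩φ is axiom B; it is valid on a frame exactly when R is symmetric. R is symmetric, so valid.
(C) [R]φ → ⟨R⟩φ is axiom D, which corresponds to seriality. R is not serial — not valid.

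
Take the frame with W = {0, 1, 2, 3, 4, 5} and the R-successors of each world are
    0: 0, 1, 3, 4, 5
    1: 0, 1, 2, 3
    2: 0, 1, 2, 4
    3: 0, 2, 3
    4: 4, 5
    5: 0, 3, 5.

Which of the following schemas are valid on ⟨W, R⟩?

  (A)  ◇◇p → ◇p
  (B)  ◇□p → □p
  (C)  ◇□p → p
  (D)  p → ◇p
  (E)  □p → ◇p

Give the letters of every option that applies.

R is reflexive: each world relates to itself.
R is not symmetric: 0 R 4 but not 4 R 0.
R is not transitive: 0 R 1 and 1 R 2 but not 0 R 2.
R is not euclidean: 0 R 1 and 0 R 4 but not 1 R 4.
R is serial: every world has an R-successor.
(A) ◇◇p → ◇p (the dual of axiom 4) characterises the transitive frames. R is not transitive — not valid.
(B) ◇□p → □p is the dual of axiom 5; it is valid on a frame exactly when R is euclidean. R is not euclidean, so not valid.
(C) the dual of axiom B: valid iff R is symmetric. R is not symmetric — not valid.
(D) p → ◇p is the dual of axiom T, which corresponds to reflexivity. R is reflexive — valid.
(E) axiom D: valid iff R is serial. R is serial — valid.

D, E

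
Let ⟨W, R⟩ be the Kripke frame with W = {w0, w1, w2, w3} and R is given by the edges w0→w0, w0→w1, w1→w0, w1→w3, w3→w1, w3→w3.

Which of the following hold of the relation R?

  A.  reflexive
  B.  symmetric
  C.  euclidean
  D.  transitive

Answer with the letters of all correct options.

B

(A) not reflexive: not w1 R w1.
(B) symmetric: every R-edge is matched by its reverse.
(C) not euclidean: w1 R w0 and w1 R w3 but not w0 R w3.
(D) not transitive: w0 R w1 and w1 R w3 but not w0 R w3.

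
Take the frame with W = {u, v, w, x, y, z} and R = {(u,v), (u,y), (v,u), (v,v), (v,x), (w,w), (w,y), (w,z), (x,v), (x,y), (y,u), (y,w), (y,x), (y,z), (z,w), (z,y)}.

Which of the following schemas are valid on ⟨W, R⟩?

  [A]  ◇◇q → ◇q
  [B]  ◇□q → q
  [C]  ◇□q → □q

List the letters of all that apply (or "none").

R is symmetric: every R-edge is matched by its reverse.
R is not transitive: u R v and v R u but not u R u.
R is not euclidean: u R v and u R y but not v R y.
(A) ◇◇q → ◇q (the dual of axiom 4) characterises the transitive frames. R is not transitive — not valid.
(B) ◇□q → q is the dual of axiom B, which corresponds to symmetry. R is symmetric — valid.
(C) ◇□q → □q is the dual of axiom 5; it is valid on a frame exactly when R is euclidean. R is not euclidean, so not valid.

B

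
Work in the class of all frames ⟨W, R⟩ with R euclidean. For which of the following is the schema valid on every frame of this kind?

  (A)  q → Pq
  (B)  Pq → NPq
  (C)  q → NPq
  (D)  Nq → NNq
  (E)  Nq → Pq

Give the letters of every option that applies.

(A) the dual of axiom T: valid iff R is reflexive. Such an R need not be reflexive — not valid.
(B) Pq → NPq is axiom 5; it is valid on a frame exactly when R is euclidean. Every such R is euclidean, so valid.
(C) q → NPq (axiom B) characterises the symmetric frames. Such an R need not be symmetric — not valid.
(D) Nq → NNq is axiom 4, which corresponds to transitivity. Such an R need not be transitive — not valid.
(E) Nq → Pq is axiom D; it is valid on a frame exactly when R is serial. Such an R need not be serial, so not valid.

B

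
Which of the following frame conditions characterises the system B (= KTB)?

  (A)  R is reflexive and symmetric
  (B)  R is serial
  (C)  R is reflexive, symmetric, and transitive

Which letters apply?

(A) B (= KTB) is sound and complete for exactly this class.
(B) this class determines D, not B (= KTB).
(C) this class determines S5, not B (= KTB).

A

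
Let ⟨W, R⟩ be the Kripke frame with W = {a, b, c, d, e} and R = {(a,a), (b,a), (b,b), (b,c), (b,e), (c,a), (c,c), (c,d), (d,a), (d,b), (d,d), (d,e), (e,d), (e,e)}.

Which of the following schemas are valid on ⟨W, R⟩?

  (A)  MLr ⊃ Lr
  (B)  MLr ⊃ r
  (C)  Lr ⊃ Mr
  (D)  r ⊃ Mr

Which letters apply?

C, D

R is reflexive: each world relates to itself.
R is not symmetric: b R a but not a R b.
R is not euclidean: b R a and b R b but not a R b.
R is serial: every world has an R-successor.
(A) the dual of axiom 5: valid iff R is euclidean. R is not euclidean — not valid.
(B) MLr ⊃ r is the dual of axiom B; it is valid on a frame exactly when R is symmetric. R is not symmetric, so not valid.
(C) Lr ⊃ Mr is axiom D; it is valid on a frame exactly when R is serial. R is serial, so valid.
(D) r ⊃ Mr (the dual of axiom T) characterises the reflexive frames. R is reflexive — valid.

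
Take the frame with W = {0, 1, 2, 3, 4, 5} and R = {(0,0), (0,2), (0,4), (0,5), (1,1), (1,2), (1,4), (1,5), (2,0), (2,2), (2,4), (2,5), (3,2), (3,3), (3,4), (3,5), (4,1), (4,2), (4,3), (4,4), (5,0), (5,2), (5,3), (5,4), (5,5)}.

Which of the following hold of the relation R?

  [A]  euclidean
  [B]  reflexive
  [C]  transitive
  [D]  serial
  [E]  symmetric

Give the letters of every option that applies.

(A) not euclidean: 0 R 4 and 0 R 0 but not 4 R 0.
(B) reflexive: each world relates to itself.
(C) not transitive: 0 R 4 and 4 R 1 but not 0 R 1.
(D) serial: every world has an R-successor.
(E) not symmetric: 0 R 4 but not 4 R 0.

B, D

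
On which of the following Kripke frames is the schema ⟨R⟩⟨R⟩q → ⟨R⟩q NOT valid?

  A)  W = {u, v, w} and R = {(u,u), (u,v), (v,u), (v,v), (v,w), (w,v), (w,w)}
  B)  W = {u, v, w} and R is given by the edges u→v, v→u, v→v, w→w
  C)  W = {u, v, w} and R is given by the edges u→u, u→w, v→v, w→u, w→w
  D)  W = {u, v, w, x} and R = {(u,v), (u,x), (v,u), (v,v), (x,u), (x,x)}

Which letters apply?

A, B, D

The schema ⟨R⟩⟨R⟩q → ⟨R⟩q is the dual of axiom 4; it is valid on a frame iff R is transitive.
(A) R is not transitive (u R v and v R w but not u R w), so the schema fails here.
(B) R is not transitive (u R v and v R u but not u R u), so the schema fails here.
(C) R is transitive (R is closed under composition), so the schema is valid here.
(D) R is not transitive (u R v and v R u but not u R u), so the schema fails here.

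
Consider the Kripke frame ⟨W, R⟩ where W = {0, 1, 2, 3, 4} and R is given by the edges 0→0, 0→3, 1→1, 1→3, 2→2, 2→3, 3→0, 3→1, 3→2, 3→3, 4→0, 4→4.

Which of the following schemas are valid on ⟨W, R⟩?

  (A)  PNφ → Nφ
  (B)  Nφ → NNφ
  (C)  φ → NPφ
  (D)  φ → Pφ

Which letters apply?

R is reflexive: each world relates to itself.
R is not symmetric: 4 R 0 but not 0 R 4.
R is not transitive: 0 R 3 and 3 R 1 but not 0 R 1.
R is not euclidean: 3 R 0 and 3 R 1 but not 0 R 1.
(A) PNφ → Nφ is the dual of axiom 5; it is valid on a frame exactly when R is euclidean. R is not euclidean, so not valid.
(B) Nφ → NNφ is axiom 4; it is valid on a frame exactly when R is transitive. R is not transitive, so not valid.
(C) φ → NPφ (axiom B) characterises the symmetric frames. R is not symmetric — not valid.
(D) the dual of axiom T: valid iff R is reflexive. R is reflexive — valid.

D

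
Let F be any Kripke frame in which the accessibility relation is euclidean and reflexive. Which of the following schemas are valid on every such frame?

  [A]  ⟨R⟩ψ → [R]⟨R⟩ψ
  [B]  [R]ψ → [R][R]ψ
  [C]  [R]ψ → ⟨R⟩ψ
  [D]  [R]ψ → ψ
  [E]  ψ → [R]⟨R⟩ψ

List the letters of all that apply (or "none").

A, B, C, D, E

A reflexive euclidean relation is also symmetric (from wRw and wRv the euclidean condition gives vRw) and hence transitive; it is an equivalence relation.
(A) ⟨R⟩ψ → [R]⟨R⟩ψ is axiom 5; it is valid on a frame exactly when R is euclidean. Every such R is euclidean, so valid.
(B) [R]ψ → [R][R]ψ is axiom 4, which corresponds to transitivity. Every such R is transitive — valid.
(C) [R]ψ → ⟨R⟩ψ is axiom D, which corresponds to seriality. Every such R is serial — valid.
(D) [R]ψ → ψ is axiom T; it is valid on a frame exactly when R is reflexive. Every such R is reflexive, so valid.
(E) ψ → [R]⟨R⟩ψ is axiom B; it is valid on a frame exactly when R is symmetric. Every such R is symmetric, so valid.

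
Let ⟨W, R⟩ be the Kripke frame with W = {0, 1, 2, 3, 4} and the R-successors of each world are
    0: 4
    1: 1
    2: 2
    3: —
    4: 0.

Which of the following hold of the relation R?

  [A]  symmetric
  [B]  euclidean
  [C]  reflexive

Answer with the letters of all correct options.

A

(A) symmetric: every R-edge is matched by its reverse.
(B) not euclidean: 0 R 4 and 0 R 4 but not 4 R 4.
(C) not reflexive: not 0 R 0.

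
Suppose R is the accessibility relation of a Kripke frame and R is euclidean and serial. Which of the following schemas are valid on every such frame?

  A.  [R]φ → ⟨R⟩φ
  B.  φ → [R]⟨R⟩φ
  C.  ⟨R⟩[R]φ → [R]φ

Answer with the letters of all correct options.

A, C

(A) [R]φ → ⟨R⟩φ is axiom D, which corresponds to seriality. Every such R is serial — valid.
(B) φ → [R]⟨R⟩φ (axiom B) characterises the symmetric frames. Such an R need not be symmetric — not valid.
(C) the dual of axiom 5: valid iff R is euclidean. Every such R is euclidean — valid.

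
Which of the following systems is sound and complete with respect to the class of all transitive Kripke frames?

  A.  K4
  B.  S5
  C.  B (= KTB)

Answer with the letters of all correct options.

(A) K4 is determined by exactly this class.
(B) S5 is determined by the class of reflexive, symmetric, and transitive frames.
(C) B (= KTB) is determined by the class of reflexive and symmetric frames.

A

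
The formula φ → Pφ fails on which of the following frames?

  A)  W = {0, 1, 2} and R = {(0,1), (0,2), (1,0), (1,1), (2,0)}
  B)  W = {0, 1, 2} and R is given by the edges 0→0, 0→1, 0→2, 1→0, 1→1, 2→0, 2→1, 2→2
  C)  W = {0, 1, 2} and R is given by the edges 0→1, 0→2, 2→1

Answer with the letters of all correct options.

A, C

The schema φ → Pφ is the dual of axiom T; it is valid on a frame iff R is reflexive.
(A) R is not reflexive (not 0 R 0), so the schema fails here.
(B) R is reflexive (each world relates to itself), so the schema is valid here.
(C) R is not reflexive (not 0 R 0), so the schema fails here.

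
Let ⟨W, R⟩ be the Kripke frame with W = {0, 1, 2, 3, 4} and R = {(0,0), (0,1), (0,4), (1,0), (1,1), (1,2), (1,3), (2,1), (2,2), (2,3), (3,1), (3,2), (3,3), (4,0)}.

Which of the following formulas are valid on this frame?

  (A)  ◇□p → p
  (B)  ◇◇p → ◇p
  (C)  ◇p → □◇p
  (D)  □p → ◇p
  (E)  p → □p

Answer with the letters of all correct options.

R is symmetric: every R-edge is matched by its reverse.
R is not transitive: 0 R 1 and 1 R 2 but not 0 R 2.
R is not euclidean: 0 R 1 and 0 R 4 but not 1 R 4.
R is serial: every world has an R-successor.
R is not a subset of the identity: 0 R 1 with 0 ≠ 1.
(A) the dual of axiom B: valid iff R is symmetric. R is symmetric — valid.
(B) ◇◇p → ◇p (the dual of axiom 4) characterises the transitive frames. R is not transitive — not valid.
(C) ◇p → □◇p is axiom 5; it is valid on a frame exactly when R is euclidean. R is not euclidean, so not valid.
(D) □p → ◇p is axiom D, which corresponds to seriality. R is serial — valid.
(E) p → □p is valid only on frames where every R-edge is a self-loop. Here R ⊄ identity — not valid.

A, D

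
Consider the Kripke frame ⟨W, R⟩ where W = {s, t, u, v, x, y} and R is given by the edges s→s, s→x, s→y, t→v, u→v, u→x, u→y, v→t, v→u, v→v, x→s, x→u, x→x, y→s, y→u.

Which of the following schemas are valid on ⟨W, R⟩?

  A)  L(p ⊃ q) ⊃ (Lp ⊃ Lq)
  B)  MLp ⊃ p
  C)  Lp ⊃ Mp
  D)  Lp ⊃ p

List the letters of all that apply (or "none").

A, B, C

R is not reflexive: not t R t.
R is symmetric: every R-edge is matched by its reverse.
R is serial: every world has an R-successor.
(A) L(p ⊃ q) ⊃ (Lp ⊃ Lq) is axiom K, valid on every Kripke frame — valid.
(B) MLp ⊃ p (the dual of axiom B) characterises the symmetric frames. R is symmetric — valid.
(C) axiom D: valid iff R is serial. R is serial — valid.
(D) Lp ⊃ p is axiom T; it is valid on a frame exactly when R is reflexive. R is not reflexive, so not valid.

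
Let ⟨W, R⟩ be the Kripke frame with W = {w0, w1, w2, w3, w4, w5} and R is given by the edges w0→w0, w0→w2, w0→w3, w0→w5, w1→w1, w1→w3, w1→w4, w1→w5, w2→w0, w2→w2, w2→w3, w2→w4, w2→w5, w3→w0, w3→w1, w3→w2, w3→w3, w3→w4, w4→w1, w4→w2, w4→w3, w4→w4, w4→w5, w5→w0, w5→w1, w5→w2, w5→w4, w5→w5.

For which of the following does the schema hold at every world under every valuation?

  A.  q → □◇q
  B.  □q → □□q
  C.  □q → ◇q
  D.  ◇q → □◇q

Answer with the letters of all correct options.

R is symmetric: every R-edge is matched by its reverse.
R is not transitive: w0 R w2 and w2 R w4 but not w0 R w4.
R is not euclidean: w0 R w3 and w0 R w5 but not w3 R w5.
R is serial: every world has an R-successor.
(A) axiom B: valid iff R is symmetric. R is symmetric — valid.
(B) □q → □□q is axiom 4; it is valid on a frame exactly when R is transitive. R is not transitive, so not valid.
(C) axiom D: valid iff R is serial. R is serial — valid.
(D) ◇q → □◇q is axiom 5; it is valid on a frame exactly when R is euclidean. R is not euclidean, so not valid.

A, C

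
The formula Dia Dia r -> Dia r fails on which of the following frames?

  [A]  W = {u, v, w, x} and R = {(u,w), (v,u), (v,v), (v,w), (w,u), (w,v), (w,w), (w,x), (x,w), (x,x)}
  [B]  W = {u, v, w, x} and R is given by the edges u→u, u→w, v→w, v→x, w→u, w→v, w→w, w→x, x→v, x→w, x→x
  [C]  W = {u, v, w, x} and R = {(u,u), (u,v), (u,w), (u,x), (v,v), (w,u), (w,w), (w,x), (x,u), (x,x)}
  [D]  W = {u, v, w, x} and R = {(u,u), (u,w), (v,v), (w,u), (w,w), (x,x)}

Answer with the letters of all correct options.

A, B, C

The schema Dia Dia r -> Dia r is the dual of axiom 4; it is valid on a frame iff R is transitive.
(A) R is not transitive (u R w and w R u but not u R u), so the schema fails here.
(B) R is not transitive (u R w and w R v but not u R v), so the schema fails here.
(C) R is not transitive (w R u and u R v but not w R v), so the schema fails here.
(D) R is transitive (R is closed under composition), so the schema is valid here.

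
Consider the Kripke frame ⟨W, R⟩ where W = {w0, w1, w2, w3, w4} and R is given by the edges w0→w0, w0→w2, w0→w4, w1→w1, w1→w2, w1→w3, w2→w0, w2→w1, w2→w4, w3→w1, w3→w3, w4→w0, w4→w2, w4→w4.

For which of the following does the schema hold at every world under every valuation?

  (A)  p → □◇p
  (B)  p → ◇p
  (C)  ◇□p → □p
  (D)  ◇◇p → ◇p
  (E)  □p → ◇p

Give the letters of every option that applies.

A, E

R is not reflexive: not w2 R w2.
R is symmetric: every R-edge is matched by its reverse.
R is not transitive: w0 R w2 and w2 R w1 but not w0 R w1.
R is not euclidean: w1 R w2 and w1 R w3 but not w2 R w3.
R is serial: every world has an R-successor.
(A) axiom B: valid iff R is symmetric. R is symmetric — valid.
(B) the dual of axiom T: valid iff R is reflexive. R is not reflexive — not valid.
(C) ◇□p → □p is the dual of axiom 5; it is valid on a frame exactly when R is euclidean. R is not euclidean, so not valid.
(D) ◇◇p → ◇p is the dual of axiom 4; it is valid on a frame exactly when R is transitive. R is not transitive, so not valid.
(E) axiom D: valid iff R is serial. R is serial — valid.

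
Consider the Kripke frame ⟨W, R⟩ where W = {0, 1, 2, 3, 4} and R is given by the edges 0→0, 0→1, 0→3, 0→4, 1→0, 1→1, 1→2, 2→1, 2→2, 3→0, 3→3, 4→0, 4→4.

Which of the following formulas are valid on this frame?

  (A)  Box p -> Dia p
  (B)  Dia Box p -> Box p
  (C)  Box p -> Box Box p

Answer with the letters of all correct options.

R is not transitive: 0 R 1 and 1 R 2 but not 0 R 2.
R is not euclidean: 0 R 1 and 0 R 3 but not 1 R 3.
R is serial: every world has an R-successor.
(A) Box p -> Dia p (axiom D) characterises the serial frames. R is serial — valid.
(B) Dia Box p -> Box p (the dual of axiom 5) characterises the euclidean frames. R is not euclidean — not valid.
(C) Box p -> Box Box p is axiom 4, which corresponds to transitivity. R is not transitive — not valid.

A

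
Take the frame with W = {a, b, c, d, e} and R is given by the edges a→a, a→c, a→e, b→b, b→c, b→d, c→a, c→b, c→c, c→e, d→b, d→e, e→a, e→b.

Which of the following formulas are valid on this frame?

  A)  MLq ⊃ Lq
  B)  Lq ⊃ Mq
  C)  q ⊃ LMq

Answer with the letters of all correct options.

B

R is not symmetric: c R e but not e R c.
R is not euclidean: a R e and a R c but not e R c.
R is serial: every world has an R-successor.
(A) the dual of axiom 5: valid iff R is euclidean. R is not euclidean — not valid.
(B) axiom D: valid iff R is serial. R is serial — valid.
(C) q ⊃ LMq (axiom B) characterises the symmetric frames. R is not symmetric — not valid.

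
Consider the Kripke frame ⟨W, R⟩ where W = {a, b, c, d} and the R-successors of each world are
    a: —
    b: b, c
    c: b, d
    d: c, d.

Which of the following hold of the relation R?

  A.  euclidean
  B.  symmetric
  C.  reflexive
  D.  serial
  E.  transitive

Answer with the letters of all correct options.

(A) not euclidean: c R b and c R d but not b R d.
(B) symmetric: every R-edge is matched by its reverse.
(C) not reflexive: not a R a.
(D) not serial: a has no R-successor.
(E) not transitive: b R c and c R d but not b R d.

B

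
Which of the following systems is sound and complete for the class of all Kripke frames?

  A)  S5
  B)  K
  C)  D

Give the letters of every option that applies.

(A) S5 is determined by the class of reflexive, symmetric, and transitive frames.
(B) K is determined by exactly this class.
(C) D is determined by the class of serial frames.

B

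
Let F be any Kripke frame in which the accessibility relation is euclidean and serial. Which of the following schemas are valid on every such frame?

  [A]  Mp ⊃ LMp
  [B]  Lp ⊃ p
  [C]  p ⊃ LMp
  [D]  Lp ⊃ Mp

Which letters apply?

(A) Mp ⊃ LMp is axiom 5, which corresponds to the euclidean property. Every such R is euclidean — valid.
(B) Lp ⊃ p is axiom T, which corresponds to reflexivity. Such an R need not be reflexive — not valid.
(C) p ⊃ LMp is axiom B, which corresponds to symmetry. Such an R need not be symmetric — not valid.
(D) Lp ⊃ Mp is axiom D, which corresponds to seriality. Every such R is serial — valid.

A, D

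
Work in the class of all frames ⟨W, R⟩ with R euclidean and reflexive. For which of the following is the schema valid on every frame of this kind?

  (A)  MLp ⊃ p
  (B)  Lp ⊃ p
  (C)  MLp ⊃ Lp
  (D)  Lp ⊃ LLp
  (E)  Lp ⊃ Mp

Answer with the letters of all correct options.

A, B, C, D, E

A reflexive euclidean relation is also symmetric (from wRw and wRv the euclidean condition gives vRw) and hence transitive; it is an equivalence relation.
(A) MLp ⊃ p is the dual of axiom B, which corresponds to symmetry. Every such R is symmetric — valid.
(B) Lp ⊃ p is axiom T; it is valid on a frame exactly when R is reflexive. Every such R is reflexive, so valid.
(C) the dual of axiom 5: valid iff R is euclidean. Every such R is euclidean — valid.
(D) Lp ⊃ LLp is axiom 4; it is valid on a frame exactly when R is transitive. Every such R is transitive, so valid.
(E) axiom D: valid iff R is serial. Every such R is serial — valid.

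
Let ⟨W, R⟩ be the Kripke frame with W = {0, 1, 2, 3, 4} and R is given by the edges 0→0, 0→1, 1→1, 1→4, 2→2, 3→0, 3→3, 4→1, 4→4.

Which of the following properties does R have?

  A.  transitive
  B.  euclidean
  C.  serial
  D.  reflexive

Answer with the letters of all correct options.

C, D

(A) not transitive: 0 R 1 and 1 R 4 but not 0 R 4.
(B) not euclidean: 0 R 1 and 0 R 0 but not 1 R 0.
(C) serial: every world has an R-successor.
(D) reflexive: each world relates to itself.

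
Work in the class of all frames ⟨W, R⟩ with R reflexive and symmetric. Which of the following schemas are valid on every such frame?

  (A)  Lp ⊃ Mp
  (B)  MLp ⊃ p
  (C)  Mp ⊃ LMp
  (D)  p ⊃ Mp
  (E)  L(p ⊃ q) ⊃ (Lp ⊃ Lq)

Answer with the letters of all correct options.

Reflexive relations are serial.
(A) axiom D: valid iff R is serial. Every such R is serial — valid.
(B) MLp ⊃ p is the dual of axiom B, which corresponds to symmetry. Every such R is symmetric — valid.
(C) axiom 5: valid iff R is euclidean. Such an R need not be euclidean — not valid.
(D) the dual of axiom T: valid iff R is reflexive. Every such R is reflexive — valid.
(E) this is just K, valid on every normal frame.

A, B, D, E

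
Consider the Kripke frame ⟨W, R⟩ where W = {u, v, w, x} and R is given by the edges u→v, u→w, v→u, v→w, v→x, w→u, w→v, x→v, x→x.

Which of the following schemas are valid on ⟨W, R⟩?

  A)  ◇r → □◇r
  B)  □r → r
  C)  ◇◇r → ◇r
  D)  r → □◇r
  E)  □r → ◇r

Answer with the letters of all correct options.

R is not reflexive: not u R u.
R is symmetric: every R-edge is matched by its reverse.
R is not transitive: u R v and v R u but not u R u.
R is not euclidean: v R u and v R x but not u R x.
R is serial: every world has an R-successor.
(A) ◇r → □◇r is axiom 5; it is valid on a frame exactly when R is euclidean. R is not euclidean, so not valid.
(B) □r → r is axiom T; it is valid on a frame exactly when R is reflexive. R is not reflexive, so not valid.
(C) ◇◇r → ◇r is the dual of axiom 4; it is valid on a frame exactly when R is transitive. R is not transitive, so not valid.
(D) axiom B: valid iff R is symmetric. R is symmetric — valid.
(E) □r → ◇r is axiom D; it is valid on a frame exactly when R is serial. R is serial, so valid.

D, E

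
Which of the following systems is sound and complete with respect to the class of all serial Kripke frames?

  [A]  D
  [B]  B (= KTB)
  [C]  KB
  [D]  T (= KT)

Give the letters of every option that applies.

(A) D is determined by exactly this class.
(B) B (= KTB) is determined by the class of reflexive and symmetric frames.
(C) KB is determined by the class of symmetric frames.
(D) T (= KT) is determined by the class of reflexive frames.

A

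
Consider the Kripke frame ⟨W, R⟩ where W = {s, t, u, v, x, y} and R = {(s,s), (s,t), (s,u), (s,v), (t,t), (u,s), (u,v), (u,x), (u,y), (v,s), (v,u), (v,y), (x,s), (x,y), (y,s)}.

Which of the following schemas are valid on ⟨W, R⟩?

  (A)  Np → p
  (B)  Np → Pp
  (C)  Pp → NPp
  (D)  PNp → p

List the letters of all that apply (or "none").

R is not reflexive: not u R u.
R is not symmetric: s R t but not t R s.
R is not euclidean: s R t and s R s but not t R s.
R is serial: every world has an R-successor.
(A) axiom T: valid iff R is reflexive. R is not reflexive — not valid.
(B) Np → Pp is axiom D; it is valid on a frame exactly when R is serial. R is serial, so valid.
(C) Pp → NPp is axiom 5, which corresponds to the euclidean property. R is not euclidean — not valid.
(D) PNp → p is the dual of axiom B; it is valid on a frame exactly when R is symmetric. R is not symmetric, so not valid.

B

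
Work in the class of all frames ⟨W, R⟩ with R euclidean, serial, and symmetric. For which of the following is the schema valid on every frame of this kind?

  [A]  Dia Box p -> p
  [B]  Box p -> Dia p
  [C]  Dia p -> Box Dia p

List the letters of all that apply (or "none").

Serial, symmetric and euclidean together give transitive (from symmetry + euclidean) and then reflexive; the relation is an equivalence.
(A) Dia Box p -> p is the dual of axiom B, which corresponds to symmetry. Every such R is symmetric — valid.
(B) Box p -> Dia p (axiom D) characterises the serial frames. Every such R is serial — valid.
(C) axiom 5: valid iff R is euclidean. Every such R is euclidean — valid.

A, B, C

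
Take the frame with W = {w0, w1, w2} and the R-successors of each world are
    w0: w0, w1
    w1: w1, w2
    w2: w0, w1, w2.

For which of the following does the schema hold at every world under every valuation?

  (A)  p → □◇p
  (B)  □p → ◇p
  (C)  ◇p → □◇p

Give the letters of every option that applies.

R is not symmetric: w0 R w1 but not w1 R w0.
R is not euclidean: w0 R w1 and w0 R w0 but not w1 R w0.
R is serial: every world has an R-successor.
(A) p → □◇p is axiom B; it is valid on a frame exactly when R is symmetric. R is not symmetric, so not valid.
(B) □p → ◇p (axiom D) characterises the serial frames. R is serial — valid.
(C) axiom 5: valid iff R is euclidean. R is not euclidean — not valid.

B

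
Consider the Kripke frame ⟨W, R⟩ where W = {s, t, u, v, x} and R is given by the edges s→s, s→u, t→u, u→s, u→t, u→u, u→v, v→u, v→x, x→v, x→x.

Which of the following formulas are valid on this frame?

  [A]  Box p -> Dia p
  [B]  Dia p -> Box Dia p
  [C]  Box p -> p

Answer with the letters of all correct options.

A

R is not reflexive: not t R t.
R is not euclidean: u R s and u R t but not s R t.
R is serial: every world has an R-successor.
(A) axiom D: valid iff R is serial. R is serial — valid.
(B) Dia p -> Box Dia p is axiom 5; it is valid on a frame exactly when R is euclidean. R is not euclidean, so not valid.
(C) axiom T: valid iff R is reflexive. R is not reflexive — not valid.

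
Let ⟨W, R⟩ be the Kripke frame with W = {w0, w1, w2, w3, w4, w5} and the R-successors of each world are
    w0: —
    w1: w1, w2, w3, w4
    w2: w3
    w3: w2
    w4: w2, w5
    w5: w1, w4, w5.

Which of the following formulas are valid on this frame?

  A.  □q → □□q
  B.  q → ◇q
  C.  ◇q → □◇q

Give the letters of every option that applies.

R is not reflexive: not w0 R w0.
R is not transitive: w1 R w4 and w4 R w5 but not w1 R w5.
R is not euclidean: w1 R w2 and w1 R w1 but not w2 R w1.
(A) □q → □□q is axiom 4, which corresponds to transitivity. R is not transitive — not valid.
(B) q → ◇q is the dual of axiom T, which corresponds to reflexivity. R is not reflexive — not valid.
(C) axiom 5: valid iff R is euclidean. R is not euclidean — not valid.

none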